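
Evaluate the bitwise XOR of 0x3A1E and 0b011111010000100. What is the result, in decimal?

0x3A1E = 11101000011110
b = 11111010000100
XOR → 00010010011010 = 1178

1178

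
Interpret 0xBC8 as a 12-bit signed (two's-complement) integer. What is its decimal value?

pattern = 101111001000 (MSB is 1 ⇒ negative)
Invert: 010000110111, add 1 → 010000111000 = 1080, so the value is -1080.
(Equivalently: 3016 - 2^12 = 3016 - 4096 = -1080.)

-1080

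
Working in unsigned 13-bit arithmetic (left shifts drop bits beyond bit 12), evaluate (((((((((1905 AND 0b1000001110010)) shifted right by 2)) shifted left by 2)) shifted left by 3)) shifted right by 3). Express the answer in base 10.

1905 = 0011101110001
0b1000001110010 = 1000001110010
→ AND → 0000001110000 = 112
→ shifted right by 2 → 0000000011100 = 28
→ shifted left by 2 (mod 2^13) → 0000001110000 = 112
→ shifted left by 3 (mod 2^13) → 0001110000000 = 896
→ shifted right by 3 → 0000001110000 = 112

112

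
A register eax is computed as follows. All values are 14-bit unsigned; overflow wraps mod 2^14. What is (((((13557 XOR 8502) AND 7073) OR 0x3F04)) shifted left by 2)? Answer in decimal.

15892

13557 = 11010011110101
8502 = 10000100110110
→ XOR → 01010111000011 = 5571
7073 = 01101110100001
→ AND → 01000110000001 = 4481
0x3F04 = 11111100000100
→ OR → 11111110000101 = 16261
→ shifted left by 2 (mod 2^14) → 11111000010100 = 15892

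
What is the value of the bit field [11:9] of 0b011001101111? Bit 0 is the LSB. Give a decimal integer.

v = 011001101111
Shift right by 9: 011
Mask low 3 bits: 011 = 3

3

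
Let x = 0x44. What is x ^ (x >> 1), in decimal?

x = 1000100 = 68
x>>1 = 0100010
XOR  = 1100110 = 102
(x ^ (x >> 1) gives the standard binary-reflected Gray code of x.)

102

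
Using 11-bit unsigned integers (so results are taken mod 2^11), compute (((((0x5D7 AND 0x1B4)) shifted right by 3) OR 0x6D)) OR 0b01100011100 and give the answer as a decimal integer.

0x5D7 = 10111010111
0x1B4 = 00110110100
→ AND → 00110010100 = 404
→ shifted right by 3 → 00000110010 = 50
0x6D = 00001101101
→ OR → 00001111111 = 127
0b01100011100 = 01100011100
→ OR → 01101111111 = 895

895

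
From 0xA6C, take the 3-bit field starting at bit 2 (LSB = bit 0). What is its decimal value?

3

v = 0101001101100
Shift right by 2: 01010011011
Mask low 3 bits: 011 = 3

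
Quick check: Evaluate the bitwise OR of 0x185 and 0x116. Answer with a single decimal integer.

0x185 = 110000101
0x116 = 100010110
 OR → 110010111 = 407

407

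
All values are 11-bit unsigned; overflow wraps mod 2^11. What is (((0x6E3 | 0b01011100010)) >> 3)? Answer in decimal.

220

0x6E3 = 11011100011
0b01011100010 = 01011100010
→ | → 11011100011 = 1763
→ >> 3 → 00011011100 = 220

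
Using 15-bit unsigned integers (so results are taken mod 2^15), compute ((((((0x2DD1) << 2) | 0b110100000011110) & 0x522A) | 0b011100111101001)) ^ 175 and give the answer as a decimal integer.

31556

0x2DD1 = 010110111010001
→ << 2 (mod 2^15) → 011011101000100 = 14148
0b110100000011110 = 110100000011110
→ | → 111111101011110 = 32606
0x522A = 101001000101010
→ & → 101001000001010 = 21002
0b011100111101001 = 011100111101001
→ | → 111101111101011 = 31723
175 = 000000010101111
→ ^ → 111101101000100 = 31556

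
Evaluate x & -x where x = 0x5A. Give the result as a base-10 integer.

x = 1011010 = 90
-x (two's complement) = …0100110
AND   = 0000010 = 2
(x & -x isolates the lowest set bit of x.)

2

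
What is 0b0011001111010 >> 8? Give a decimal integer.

x = 11001111010
shift right by 8 → 00000000110 = 6
(equivalently, floor(1658 / 256))

6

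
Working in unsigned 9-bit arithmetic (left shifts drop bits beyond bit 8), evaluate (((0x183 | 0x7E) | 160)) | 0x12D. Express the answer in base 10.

0x183 = 110000011
0x7E = 001111110
→ | → 111111111 = 511
160 = 010100000
→ | → 111111111 = 511
0x12D = 100101101
→ | → 111111111 = 511

511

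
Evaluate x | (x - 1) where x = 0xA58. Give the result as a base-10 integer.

2655

x = 101001011000 = 2648
x - 1 = 101001010111
OR    = 101001011111 = 2655
(x | (x - 1) sets all bits below the lowest set bit.)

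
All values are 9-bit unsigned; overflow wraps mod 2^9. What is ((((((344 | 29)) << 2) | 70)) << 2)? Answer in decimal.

472

344 = 101011000
29 = 000011101
→ | → 101011101 = 349
→ << 2 (mod 2^9) → 101110100 = 372
70 = 001000110
→ | → 101110110 = 374
→ << 2 (mod 2^9) → 111011000 = 472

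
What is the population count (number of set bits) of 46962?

10

46962 = 1011011101110010
Count the 1s: 1 + 1 + 1 + 1 + 1 + 1 + 1 + 1 + 1 + 1 = 10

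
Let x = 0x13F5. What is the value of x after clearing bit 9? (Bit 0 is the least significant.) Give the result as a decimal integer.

x = 0001001111110101
bit 9 is currently 1; clear it via x & ~(1 << 9) = x & ~512
→ 0001000111110101 = 4597

4597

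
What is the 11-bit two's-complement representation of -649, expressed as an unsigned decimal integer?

649 in 11 bits: 01010001001
Invert: 10101110110
Add 1:  10101110111 = 1399
(Check: 2^11 - 649 = 2048 - 649 = 1399.)

1399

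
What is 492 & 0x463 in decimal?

96

492 = 00111101100
0x463 = 10001100011
AND → 00001100000 = 96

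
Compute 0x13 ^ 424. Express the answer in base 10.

0x13 = 000010011
424 = 110101000
XOR → 110111011 = 443

443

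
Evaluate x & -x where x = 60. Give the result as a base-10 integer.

4

x = 111100 = 60
-x (two's complement) = …000100
AND   = 000100 = 4
(x & -x isolates the lowest set bit of x.)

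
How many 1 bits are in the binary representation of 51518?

9

51518 = 1100100100111110
Count the 1s: 1 + 1 + 1 + 1 + 1 + 1 + 1 + 1 + 1 = 9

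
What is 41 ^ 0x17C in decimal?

41 = 000101001
0x17C = 101111100
XOR → 101010101 = 341

341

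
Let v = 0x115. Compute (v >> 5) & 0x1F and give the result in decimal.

8

v = 00100010101
Shift right by 5: 001000
Mask low 5 bits: 01000 = 8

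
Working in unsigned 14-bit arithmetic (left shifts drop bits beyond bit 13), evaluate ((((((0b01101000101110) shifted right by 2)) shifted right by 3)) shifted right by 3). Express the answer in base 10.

26

0b01101000101110 = 01101000101110
→ shifted right by 2 → 00011010001011 = 1675
→ shifted right by 3 → 00000011010001 = 209
→ shifted right by 3 → 00000000011010 = 26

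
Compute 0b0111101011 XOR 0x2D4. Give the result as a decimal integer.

a = 0111101011
0x2D4 = 1011010100
XOR → 1100111111 = 831

831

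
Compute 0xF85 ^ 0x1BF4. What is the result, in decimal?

0xF85 = 0111110000101
0x1BF4 = 1101111110100
XOR → 1010001110001 = 5233

5233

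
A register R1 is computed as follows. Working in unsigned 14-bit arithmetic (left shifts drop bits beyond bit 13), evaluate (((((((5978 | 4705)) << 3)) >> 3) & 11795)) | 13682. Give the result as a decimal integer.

5978 = 01011101011010
4705 = 01001001100001
→ | → 01011101111011 = 6011
→ << 3 (mod 2^14) → 11101111011000 = 15320
→ >> 3 → 00011101111011 = 1915
11795 = 10111000010011
→ & → 00011000010011 = 1555
13682 = 11010101110010
→ | → 11011101110011 = 14195

14195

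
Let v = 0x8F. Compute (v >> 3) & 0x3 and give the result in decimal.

1

v = 010001111
Shift right by 3: 010001
Mask low 2 bits: 01 = 1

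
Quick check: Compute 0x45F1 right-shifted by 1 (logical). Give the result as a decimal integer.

8952

0x45F1 = 100010111110001
shift right by 1 → 010001011111000 = 8952
(equivalently, floor(17905 / 2))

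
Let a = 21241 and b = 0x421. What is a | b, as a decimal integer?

21241 = 101001011111001
0x421 = 000010000100001
 OR → 101011011111001 = 22265

22265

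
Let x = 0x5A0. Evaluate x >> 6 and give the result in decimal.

0x5A0 = 10110100000
shift right by 6 → 00000010110 = 22
(equivalently, floor(1440 / 64))

22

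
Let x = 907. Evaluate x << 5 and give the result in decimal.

907 = 000001110001011
shift left by 5 → 111000101100000 = 29024
(equivalently, 907 × 2^5 = 907 × 32)

29024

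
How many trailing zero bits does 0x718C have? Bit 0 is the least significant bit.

0x718C = 111000110001100
Trailing zeros: 2, so the lowest set bit is bit 2 (value 4).

2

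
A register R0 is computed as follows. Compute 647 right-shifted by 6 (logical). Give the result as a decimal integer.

10

647 = 1010000111
shift right by 6 → 0000001010 = 10
(equivalently, floor(647 / 64))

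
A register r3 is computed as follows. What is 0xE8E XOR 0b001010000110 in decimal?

0xE8E = 111010001110
b = 001010000110
XOR → 110000001000 = 3080

3080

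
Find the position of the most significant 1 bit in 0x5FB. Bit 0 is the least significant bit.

0x5FB = 10111111011
The topmost 1 is at position 10 (since 2^10 = 1024 ≤ 1531 < 2048).

10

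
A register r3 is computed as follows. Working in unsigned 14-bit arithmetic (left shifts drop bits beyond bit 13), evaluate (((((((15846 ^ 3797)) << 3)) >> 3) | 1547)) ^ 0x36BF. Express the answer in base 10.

12676

15846 = 11110111100110
3797 = 00111011010101
→ ^ → 11001100110011 = 13107
→ << 3 (mod 2^14) → 01100110011000 = 6552
→ >> 3 → 00001100110011 = 819
1547 = 00011000001011
→ | → 00011100111011 = 1851
0x36BF = 11011010111111
→ ^ → 11000110000100 = 12676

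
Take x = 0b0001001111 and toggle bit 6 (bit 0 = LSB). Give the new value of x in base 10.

x = 0001001111
bit 6 is currently 1; toggle it via x ^ (1 << 6) = x ^ 64
→ 0000001111 = 15

15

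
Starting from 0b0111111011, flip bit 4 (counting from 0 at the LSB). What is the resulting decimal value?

x = 0111111011
bit 4 is currently 1; toggle it via x ^ (1 << 4) = x ^ 16
→ 0111101011 = 491

491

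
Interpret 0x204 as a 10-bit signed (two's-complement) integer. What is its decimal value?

pattern = 1000000100 (MSB is 1 ⇒ negative)
Invert: 0111111011, add 1 → 0111111100 = 508, so the value is -508.
(Equivalently: 516 - 2^10 = 516 - 1024 = -508.)

-508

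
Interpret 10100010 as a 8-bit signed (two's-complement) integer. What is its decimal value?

pattern = 10100010 (MSB is 1 ⇒ negative)
Invert: 01011101, add 1 → 01011110 = 94, so the value is -94.
(Equivalently: 162 - 2^8 = 162 - 256 = -94.)

-94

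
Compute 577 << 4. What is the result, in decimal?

9232

577 = 00001001000001
shift left by 4 → 10010000010000 = 9232
(equivalently, 577 × 2^4 = 577 × 16)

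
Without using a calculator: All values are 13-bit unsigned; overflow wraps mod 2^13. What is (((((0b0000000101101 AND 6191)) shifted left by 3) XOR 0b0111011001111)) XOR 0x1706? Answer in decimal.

6305

0b0000000101101 = 0000000101101
6191 = 1100000101111
→ AND → 0000000101101 = 45
→ shifted left by 3 (mod 2^13) → 0000101101000 = 360
0b0111011001111 = 0111011001111
→ XOR → 0111110100111 = 4007
0x1706 = 1011100000110
→ XOR → 1100010100001 = 6305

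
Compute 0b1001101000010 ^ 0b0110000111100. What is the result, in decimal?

8062

a = 1001101000010
b = 0110000111100
XOR → 1111101111110 = 8062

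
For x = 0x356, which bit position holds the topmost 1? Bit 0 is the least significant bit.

9

0x356 = 1101010110
The topmost 1 is at position 9 (since 2^9 = 512 ≤ 854 < 1024).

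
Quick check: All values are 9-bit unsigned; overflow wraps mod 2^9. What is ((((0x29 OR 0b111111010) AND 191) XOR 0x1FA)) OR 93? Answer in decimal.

0x29 = 000101001
0b111111010 = 111111010
→ OR → 111111011 = 507
191 = 010111111
→ AND → 010111011 = 187
0x1FA = 111111010
→ XOR → 101000001 = 321
93 = 001011101
→ OR → 101011101 = 349

349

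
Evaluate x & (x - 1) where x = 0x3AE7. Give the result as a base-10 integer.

x = 11101011100111 = 15079
x - 1 = 11101011100110
AND   = 11101011100110 = 15078
(x & (x - 1) clears the lowest set bit of x.)

15078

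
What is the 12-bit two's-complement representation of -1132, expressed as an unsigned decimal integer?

2964

1132 in 12 bits: 010001101100
Invert: 101110010011
Add 1:  101110010100 = 2964
(Check: 2^12 - 1132 = 4096 - 1132 = 2964.)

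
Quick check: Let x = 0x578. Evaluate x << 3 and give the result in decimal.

0x578 = 00010101111000
shift left by 3 → 10101111000000 = 11200
(equivalently, 1400 × 2^3 = 1400 × 8)

11200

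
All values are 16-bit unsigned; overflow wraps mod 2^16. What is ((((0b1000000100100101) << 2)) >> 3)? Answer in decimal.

0b1000000100100101 = 1000000100100101
→ << 2 (mod 2^16) → 0000010010010100 = 1172
→ >> 3 → 0000000010010010 = 146

146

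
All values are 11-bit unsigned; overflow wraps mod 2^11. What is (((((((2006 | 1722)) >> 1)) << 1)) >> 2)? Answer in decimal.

2006 = 11111010110
1722 = 11010111010
→ | → 11111111110 = 2046
→ >> 1 → 01111111111 = 1023
→ << 1 (mod 2^11) → 11111111110 = 2046
→ >> 2 → 00111111111 = 511

511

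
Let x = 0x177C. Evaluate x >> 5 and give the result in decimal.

187

0x177C = 1011101111100
shift right by 5 → 0000010111011 = 187
(equivalently, floor(6012 / 32))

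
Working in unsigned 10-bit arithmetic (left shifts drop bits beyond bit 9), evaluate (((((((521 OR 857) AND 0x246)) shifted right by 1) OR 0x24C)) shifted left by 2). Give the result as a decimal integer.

521 = 1000001001
857 = 1101011001
→ OR → 1101011001 = 857
0x246 = 1001000110
→ AND → 1001000000 = 576
→ shifted right by 1 → 0100100000 = 288
0x24C = 1001001100
→ OR → 1101101100 = 876
→ shifted left by 2 (mod 2^10) → 0110110000 = 432

432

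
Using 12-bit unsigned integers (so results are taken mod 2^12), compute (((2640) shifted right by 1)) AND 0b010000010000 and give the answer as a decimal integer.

1024

2640 = 101001010000
→ shifted right by 1 → 010100101000 = 1320
0b010000010000 = 010000010000
→ AND → 010000000000 = 1024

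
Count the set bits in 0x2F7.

8

0x2F7 = 1011110111
Count the 1s: 1 + 1 + 1 + 1 + 1 + 1 + 1 + 1 = 8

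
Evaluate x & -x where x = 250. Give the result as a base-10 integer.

x = 11111010 = 250
-x (two's complement) = …00000110
AND   = 00000010 = 2
(x & -x isolates the lowest set bit of x.)

2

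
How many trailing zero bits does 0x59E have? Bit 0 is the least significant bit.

1

0x59E = 10110011110
Trailing zeros: 1, so the lowest set bit is bit 1 (value 2).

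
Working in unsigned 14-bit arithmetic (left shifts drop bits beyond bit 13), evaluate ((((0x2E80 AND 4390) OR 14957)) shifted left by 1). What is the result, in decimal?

0x2E80 = 10111010000000
4390 = 01000100100110
→ AND → 00000000000000 = 0
14957 = 11101001101101
→ OR → 11101001101101 = 14957
→ shifted left by 1 (mod 2^14) → 11010011011010 = 13530

13530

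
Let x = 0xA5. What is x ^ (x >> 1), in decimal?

x = 10100101 = 165
x>>1 = 01010010
XOR  = 11110111 = 247
(x ^ (x >> 1) gives the standard binary-reflected Gray code of x.)

247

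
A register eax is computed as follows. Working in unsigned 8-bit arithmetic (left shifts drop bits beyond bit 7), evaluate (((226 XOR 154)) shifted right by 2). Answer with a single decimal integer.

226 = 11100010
154 = 10011010
→ XOR → 01111000 = 120
→ shifted right by 2 → 00011110 = 30

30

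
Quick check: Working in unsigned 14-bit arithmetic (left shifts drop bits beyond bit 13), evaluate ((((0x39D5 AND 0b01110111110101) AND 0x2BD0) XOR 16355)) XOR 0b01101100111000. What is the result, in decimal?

0x39D5 = 11100111010101
0b01110111110101 = 01110111110101
→ AND → 01100111010101 = 6613
0x2BD0 = 10101111010000
→ AND → 00100111010000 = 2512
16355 = 11111111100011
→ XOR → 11011000110011 = 13875
0b01101100111000 = 01101100111000
→ XOR → 10110100001011 = 11531

11531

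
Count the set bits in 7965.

9

7965 = 1111100011101
Count the 1s: 1 + 1 + 1 + 1 + 1 + 1 + 1 + 1 + 1 = 9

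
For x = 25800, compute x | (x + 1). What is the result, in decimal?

x = 110010011001000 = 25800
x + 1 = 110010011001001
OR    = 110010011001001 = 25801
(x | (x + 1) sets the lowest cleared bit.)

25801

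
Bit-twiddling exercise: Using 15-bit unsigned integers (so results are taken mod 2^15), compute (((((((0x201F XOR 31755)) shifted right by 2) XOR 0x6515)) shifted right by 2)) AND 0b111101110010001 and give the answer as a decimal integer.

6272

0x201F = 010000000011111
31755 = 111110000001011
→ XOR → 101110000010100 = 23572
→ shifted right by 2 → 001011100000101 = 5893
0x6515 = 110010100010101
→ XOR → 111001000010000 = 29200
→ shifted right by 2 → 001110010000100 = 7300
0b111101110010001 = 111101110010001
→ AND → 001100010000000 = 6272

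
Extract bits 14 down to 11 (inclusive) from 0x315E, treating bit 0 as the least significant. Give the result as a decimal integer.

6

v = 0011000101011110
Shift right by 11: 00110
Mask low 4 bits: 0110 = 6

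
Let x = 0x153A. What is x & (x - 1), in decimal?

x = 1010100111010 = 5434
x - 1 = 1010100111001
AND   = 1010100111000 = 5432
(x & (x - 1) clears the lowest set bit of x.)

5432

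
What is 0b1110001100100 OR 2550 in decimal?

7670

a = 1110001100100
2550 = 0100111110110
 OR → 1110111110110 = 7670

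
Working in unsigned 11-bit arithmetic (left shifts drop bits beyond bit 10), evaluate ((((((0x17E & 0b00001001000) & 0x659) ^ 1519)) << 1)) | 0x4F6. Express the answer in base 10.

0x17E = 00101111110
0b00001001000 = 00001001000
→ & → 00001001000 = 72
0x659 = 11001011001
→ & → 00001001000 = 72
1519 = 10111101111
→ ^ → 10110100111 = 1447
→ << 1 (mod 2^11) → 01101001110 = 846
0x4F6 = 10011110110
→ | → 11111111110 = 2046

2046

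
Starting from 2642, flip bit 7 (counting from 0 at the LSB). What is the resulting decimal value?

2770

x = 101001010010
bit 7 is currently 0; toggle it via x ^ (1 << 7) = x ^ 128
→ 101011010010 = 2770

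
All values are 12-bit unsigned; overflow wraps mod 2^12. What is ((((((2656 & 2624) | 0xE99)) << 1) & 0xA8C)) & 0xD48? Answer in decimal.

2656 = 101001100000
2624 = 101001000000
→ & → 101001000000 = 2624
0xE99 = 111010011001
→ | → 111011011001 = 3801
→ << 1 (mod 2^12) → 110110110010 = 3506
0xA8C = 101010001100
→ & → 100010000000 = 2176
0xD48 = 110101001000
→ & → 100000000000 = 2048

2048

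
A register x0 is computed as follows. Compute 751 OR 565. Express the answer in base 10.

767

751 = 1011101111
565 = 1000110101
 OR → 1011111111 = 767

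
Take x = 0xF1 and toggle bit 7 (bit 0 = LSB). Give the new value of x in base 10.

x = 011110001
bit 7 is currently 1; toggle it via x ^ (1 << 7) = x ^ 128
→ 001110001 = 113

113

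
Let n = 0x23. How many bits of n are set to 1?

0x23 = 100011
Count the 1s: 1 + 1 + 1 = 3

3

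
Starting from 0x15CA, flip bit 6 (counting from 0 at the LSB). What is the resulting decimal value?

5514

x = 0001010111001010
bit 6 is currently 1; toggle it via x ^ (1 << 6) = x ^ 64
→ 0001010110001010 = 5514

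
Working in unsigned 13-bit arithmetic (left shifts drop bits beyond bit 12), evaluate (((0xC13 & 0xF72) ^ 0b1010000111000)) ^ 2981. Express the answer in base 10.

5007

0xC13 = 0110000010011
0xF72 = 0111101110010
→ & → 0110000010010 = 3090
0b1010000111000 = 1010000111000
→ ^ → 1100000101010 = 6186
2981 = 0101110100101
→ ^ → 1001110001111 = 5007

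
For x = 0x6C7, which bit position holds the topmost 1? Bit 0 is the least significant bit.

0x6C7 = 11011000111
The topmost 1 is at position 10 (since 2^10 = 1024 ≤ 1735 < 2048).

10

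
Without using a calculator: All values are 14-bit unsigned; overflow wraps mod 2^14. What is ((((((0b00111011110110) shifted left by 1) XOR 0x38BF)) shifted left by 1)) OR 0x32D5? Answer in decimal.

0b00111011110110 = 00111011110110
→ shifted left by 1 (mod 2^14) → 01110111101100 = 7660
0x38BF = 11100010111111
→ XOR → 10010101010011 = 9555
→ shifted left by 1 (mod 2^14) → 00101010100110 = 2726
0x32D5 = 11001011010101
→ OR → 11101011110111 = 15095

15095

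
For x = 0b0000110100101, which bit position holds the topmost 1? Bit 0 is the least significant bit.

0b0000110100101 = 110100101
The topmost 1 is at position 8 (since 2^8 = 256 ≤ 421 < 512).

8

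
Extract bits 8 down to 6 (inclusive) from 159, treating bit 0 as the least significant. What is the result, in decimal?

v = 010011111
Shift right by 6: 010
Mask low 3 bits: 010 = 2

2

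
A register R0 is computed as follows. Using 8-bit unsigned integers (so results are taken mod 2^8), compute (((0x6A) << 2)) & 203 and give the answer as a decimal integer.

136

0x6A = 01101010
→ << 2 (mod 2^8) → 10101000 = 168
203 = 11001011
→ & → 10001000 = 136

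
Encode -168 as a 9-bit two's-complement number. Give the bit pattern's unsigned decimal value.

344

168 in 9 bits: 010101000
Invert: 101010111
Add 1:  101011000 = 344
(Check: 2^9 - 168 = 512 - 168 = 344.)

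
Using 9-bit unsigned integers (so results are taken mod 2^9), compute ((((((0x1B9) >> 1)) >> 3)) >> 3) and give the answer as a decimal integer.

3

0x1B9 = 110111001
→ >> 1 → 011011100 = 220
→ >> 3 → 000011011 = 27
→ >> 3 → 000000011 = 3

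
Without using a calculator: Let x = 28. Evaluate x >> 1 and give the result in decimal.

28 = 11100
shift right by 1 → 01110 = 14
(equivalently, floor(28 / 2))

14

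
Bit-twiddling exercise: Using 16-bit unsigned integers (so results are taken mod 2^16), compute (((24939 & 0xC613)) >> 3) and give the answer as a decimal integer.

24939 = 0110000101101011
0xC613 = 1100011000010011
→ & → 0100000000000011 = 16387
→ >> 3 → 0000100000000000 = 2048

2048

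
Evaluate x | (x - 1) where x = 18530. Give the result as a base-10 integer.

18531

x = 100100001100010 = 18530
x - 1 = 100100001100001
OR    = 100100001100011 = 18531
(x | (x - 1) sets all bits below the lowest set bit.)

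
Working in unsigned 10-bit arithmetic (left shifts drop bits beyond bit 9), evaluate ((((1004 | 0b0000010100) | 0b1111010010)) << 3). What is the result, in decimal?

1008

1004 = 1111101100
0b0000010100 = 0000010100
→ | → 1111111100 = 1020
0b1111010010 = 1111010010
→ | → 1111111110 = 1022
→ << 3 (mod 2^10) → 1111110000 = 1008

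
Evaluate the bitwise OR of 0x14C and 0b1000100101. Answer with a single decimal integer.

877

0x14C = 0101001100
b = 1000100101
 OR → 1101101101 = 877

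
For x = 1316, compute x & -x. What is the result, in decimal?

4

x = 10100100100 = 1316
-x (two's complement) = …01011011100
AND   = 00000000100 = 4
(x & -x isolates the lowest set bit of x.)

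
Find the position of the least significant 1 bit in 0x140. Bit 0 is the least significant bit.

6

0x140 = 101000000
Trailing zeros: 6, so the lowest set bit is bit 6 (value 64).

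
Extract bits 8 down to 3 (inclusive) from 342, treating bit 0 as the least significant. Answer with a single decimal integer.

42

v = 101010110
Shift right by 3: 101010
Mask low 6 bits: 101010 = 42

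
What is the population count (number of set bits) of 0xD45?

6

0xD45 = 110101000101
Count the 1s: 1 + 1 + 1 + 1 + 1 + 1 = 6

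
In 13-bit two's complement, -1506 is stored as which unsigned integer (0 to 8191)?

1506 in 13 bits: 0010111100010
Invert: 1101000011101
Add 1:  1101000011110 = 6686
(Check: 2^13 - 1506 = 8192 - 1506 = 6686.)

6686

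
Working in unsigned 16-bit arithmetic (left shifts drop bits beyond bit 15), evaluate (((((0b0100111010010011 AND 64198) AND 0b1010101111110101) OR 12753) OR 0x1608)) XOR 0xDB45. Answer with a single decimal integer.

0b0100111010010011 = 0100111010010011
64198 = 1111101011000110
→ AND → 0100101010000010 = 19074
0b1010101111110101 = 1010101111110101
→ AND → 0000101010000000 = 2688
12753 = 0011000111010001
→ OR → 0011101111010001 = 15313
0x1608 = 0001011000001000
→ OR → 0011111111011001 = 16345
0xDB45 = 1101101101000101
→ XOR → 1110010010011100 = 58524

58524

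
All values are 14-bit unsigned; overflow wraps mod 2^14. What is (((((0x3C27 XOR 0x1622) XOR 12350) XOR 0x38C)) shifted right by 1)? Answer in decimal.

3291

0x3C27 = 11110000100111
0x1622 = 01011000100010
→ XOR → 10101000000101 = 10757
12350 = 11000000111110
→ XOR → 01101000111011 = 6715
0x38C = 00001110001100
→ XOR → 01100110110111 = 6583
→ shifted right by 1 → 00110011011011 = 3291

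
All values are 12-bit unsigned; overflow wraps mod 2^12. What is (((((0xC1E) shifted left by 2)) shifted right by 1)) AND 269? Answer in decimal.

12

0xC1E = 110000011110
→ shifted left by 2 (mod 2^12) → 000001111000 = 120
→ shifted right by 1 → 000000111100 = 60
269 = 000100001101
→ AND → 000000001100 = 12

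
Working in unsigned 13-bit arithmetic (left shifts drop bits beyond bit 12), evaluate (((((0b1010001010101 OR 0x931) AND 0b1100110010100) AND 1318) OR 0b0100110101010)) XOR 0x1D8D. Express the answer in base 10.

0b1010001010101 = 1010001010101
0x931 = 0100100110001
→ OR → 1110101110101 = 7541
0b1100110010100 = 1100110010100
→ AND → 1100100010100 = 6420
1318 = 0010100100110
→ AND → 0000100000100 = 260
0b0100110101010 = 0100110101010
→ OR → 0100110101110 = 2478
0x1D8D = 1110110001101
→ XOR → 1010000100011 = 5155

5155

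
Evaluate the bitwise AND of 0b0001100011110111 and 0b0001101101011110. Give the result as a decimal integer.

a = 1100011110111
b = 1101101011110
AND → 1100001010110 = 6230

6230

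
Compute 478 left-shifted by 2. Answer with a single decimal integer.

1912

478 = 00111011110
shift left by 2 → 11101111000 = 1912
(equivalently, 478 × 2^2 = 478 × 4)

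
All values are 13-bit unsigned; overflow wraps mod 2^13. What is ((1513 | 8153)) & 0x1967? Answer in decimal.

6497

1513 = 0010111101001
8153 = 1111111011001
→ | → 1111111111001 = 8185
0x1967 = 1100101100111
→ & → 1100101100001 = 6497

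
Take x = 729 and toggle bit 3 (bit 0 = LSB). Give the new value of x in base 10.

x = 001011011001
bit 3 is currently 1; toggle it via x ^ (1 << 3) = x ^ 8
→ 001011010001 = 721

721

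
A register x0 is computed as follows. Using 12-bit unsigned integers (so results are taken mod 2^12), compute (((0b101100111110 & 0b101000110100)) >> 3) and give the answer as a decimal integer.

0b101100111110 = 101100111110
0b101000110100 = 101000110100
→ & → 101000110100 = 2612
→ >> 3 → 000101000110 = 326

326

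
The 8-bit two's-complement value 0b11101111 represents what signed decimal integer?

pattern = 11101111 (MSB is 1 ⇒ negative)
Invert: 00010000, add 1 → 00010001 = 17, so the value is -17.
(Equivalently: 239 - 2^8 = 239 - 256 = -17.)

-17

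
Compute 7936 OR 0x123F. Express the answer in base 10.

7936 = 1111100000000
0x123F = 1001000111111
 OR → 1111100111111 = 7999

7999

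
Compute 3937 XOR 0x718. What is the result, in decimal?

2169

3937 = 111101100001
0x718 = 011100011000
XOR → 100001111001 = 2169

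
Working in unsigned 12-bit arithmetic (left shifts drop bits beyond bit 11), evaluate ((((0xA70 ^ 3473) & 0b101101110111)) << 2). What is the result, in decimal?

0xA70 = 101001110000
3473 = 110110010001
→ ^ → 011111100001 = 2017
0b101101110111 = 101101110111
→ & → 001101100001 = 865
→ << 2 (mod 2^12) → 110110000100 = 3460

3460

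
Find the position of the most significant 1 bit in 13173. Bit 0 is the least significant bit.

13

13173 = 11001101110101
The topmost 1 is at position 13 (since 2^13 = 8192 ≤ 13173 < 16384).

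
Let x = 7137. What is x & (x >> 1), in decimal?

2528

x = 1101111100001 = 7137
x>>1 = 0110111110000
AND  = 0100111100000 = 2528
(x & (x >> 1) has a 1 wherever x has two consecutive 1 bits.)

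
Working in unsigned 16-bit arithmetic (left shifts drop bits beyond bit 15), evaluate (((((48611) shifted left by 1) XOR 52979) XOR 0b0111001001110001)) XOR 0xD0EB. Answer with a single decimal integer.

48611 = 1011110111100011
→ shifted left by 1 (mod 2^16) → 0111101111000110 = 31686
52979 = 1100111011110011
→ XOR → 1011010100110101 = 46389
0b0111001001110001 = 0111001001110001
→ XOR → 1100011101000100 = 51012
0xD0EB = 1101000011101011
→ XOR → 0001011110101111 = 6063

6063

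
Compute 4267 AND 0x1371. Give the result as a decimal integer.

4129

4267 = 1000010101011
0x1371 = 1001101110001
AND → 1000000100001 = 4129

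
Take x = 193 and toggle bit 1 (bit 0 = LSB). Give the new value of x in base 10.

195

x = 011000001
bit 1 is currently 0; toggle it via x ^ (1 << 1) = x ^ 2
→ 011000011 = 195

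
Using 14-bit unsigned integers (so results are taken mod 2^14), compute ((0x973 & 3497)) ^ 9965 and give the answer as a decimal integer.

0x973 = 00100101110011
3497 = 00110110101001
→ & → 00100100100001 = 2337
9965 = 10011011101101
→ ^ → 10111111001100 = 12236

12236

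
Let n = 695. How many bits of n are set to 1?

7

695 = 1010110111
Count the 1s: 1 + 1 + 1 + 1 + 1 + 1 + 1 = 7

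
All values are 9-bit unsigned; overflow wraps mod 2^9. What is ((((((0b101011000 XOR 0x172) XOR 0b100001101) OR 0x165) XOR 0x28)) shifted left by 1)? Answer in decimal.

0b101011000 = 101011000
0x172 = 101110010
→ XOR → 000101010 = 42
0b100001101 = 100001101
→ XOR → 100100111 = 295
0x165 = 101100101
→ OR → 101100111 = 359
0x28 = 000101000
→ XOR → 101001111 = 335
→ shifted left by 1 (mod 2^9) → 010011110 = 158

158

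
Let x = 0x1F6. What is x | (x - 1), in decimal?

503

x = 111110110 = 502
x - 1 = 111110101
OR    = 111110111 = 503
(x | (x - 1) sets all bits below the lowest set bit.)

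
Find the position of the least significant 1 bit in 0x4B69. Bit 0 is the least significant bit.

0x4B69 = 100101101101001
Trailing zeros: 0, so the lowest set bit is bit 0 (value 1).

0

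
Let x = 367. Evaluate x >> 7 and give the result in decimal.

367 = 101101111
shift right by 7 → 000000010 = 2
(equivalently, floor(367 / 128))

2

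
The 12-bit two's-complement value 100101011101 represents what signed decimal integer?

-1699

pattern = 100101011101 (MSB is 1 ⇒ negative)
Invert: 011010100010, add 1 → 011010100011 = 1699, so the value is -1699.
(Equivalently: 2397 - 2^12 = 2397 - 4096 = -1699.)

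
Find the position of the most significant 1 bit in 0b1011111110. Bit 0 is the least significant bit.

0b1011111110 = 1011111110
The topmost 1 is at position 9 (since 2^9 = 512 ≤ 766 < 1024).

9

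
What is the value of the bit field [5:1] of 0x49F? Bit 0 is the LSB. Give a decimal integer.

v = 000010010011111
Shift right by 1: 00001001001111
Mask low 5 bits: 01111 = 15

15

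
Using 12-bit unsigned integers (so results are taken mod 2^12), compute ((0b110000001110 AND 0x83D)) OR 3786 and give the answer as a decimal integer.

3790

0b110000001110 = 110000001110
0x83D = 100000111101
→ AND → 100000001100 = 2060
3786 = 111011001010
→ OR → 111011001110 = 3790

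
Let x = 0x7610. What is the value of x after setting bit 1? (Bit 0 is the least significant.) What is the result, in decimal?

30226

x = 0111011000010000
bit 1 is currently 0; set it via x | (1 << 1) = x | 2
→ 0111011000010010 = 30226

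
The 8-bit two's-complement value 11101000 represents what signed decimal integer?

-24

pattern = 11101000 (MSB is 1 ⇒ negative)
Invert: 00010111, add 1 → 00011000 = 24, so the value is -24.
(Equivalently: 232 - 2^8 = 232 - 256 = -24.)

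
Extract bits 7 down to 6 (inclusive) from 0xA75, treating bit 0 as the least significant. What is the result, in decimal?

v = 0101001110101
Shift right by 6: 0101001
Mask low 2 bits: 01 = 1

1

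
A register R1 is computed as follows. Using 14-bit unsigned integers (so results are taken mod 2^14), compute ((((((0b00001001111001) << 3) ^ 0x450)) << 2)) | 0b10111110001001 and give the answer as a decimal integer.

0b00001001111001 = 00001001111001
→ << 3 (mod 2^14) → 01001111001000 = 5064
0x450 = 00010001010000
→ ^ → 01011110011000 = 6040
→ << 2 (mod 2^14) → 01111001100000 = 7776
0b10111110001001 = 10111110001001
→ | → 11111111101001 = 16361

16361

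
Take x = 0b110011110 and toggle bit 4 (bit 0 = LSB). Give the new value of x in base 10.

x = 110011110
bit 4 is currently 1; toggle it via x ^ (1 << 4) = x ^ 16
→ 110001110 = 398

398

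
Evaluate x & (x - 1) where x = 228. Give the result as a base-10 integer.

x = 11100100 = 228
x - 1 = 11100011
AND   = 11100000 = 224
(x & (x - 1) clears the lowest set bit of x.)

224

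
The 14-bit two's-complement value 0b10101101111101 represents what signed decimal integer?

-5251

pattern = 10101101111101 (MSB is 1 ⇒ negative)
Invert: 01010010000010, add 1 → 01010010000011 = 5251, so the value is -5251.
(Equivalently: 11133 - 2^14 = 11133 - 16384 = -5251.)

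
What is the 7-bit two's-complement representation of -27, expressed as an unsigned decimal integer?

101

27 in 7 bits: 0011011
Invert: 1100100
Add 1:  1100101 = 101
(Check: 2^7 - 27 = 128 - 27 = 101.)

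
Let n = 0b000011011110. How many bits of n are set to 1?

6

n = 11011110
Count the 1s: 1 + 1 + 1 + 1 + 1 + 1 = 6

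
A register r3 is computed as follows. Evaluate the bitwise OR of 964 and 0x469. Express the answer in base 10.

2029

964 = 01111000100
0x469 = 10001101001
 OR → 11111101101 = 2029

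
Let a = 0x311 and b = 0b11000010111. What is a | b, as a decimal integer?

0x311 = 01100010001
b = 11000010111
 OR → 11100010111 = 1815

1815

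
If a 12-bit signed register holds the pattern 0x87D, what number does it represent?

pattern = 100001111101 (MSB is 1 ⇒ negative)
Invert: 011110000010, add 1 → 011110000011 = 1923, so the value is -1923.
(Equivalently: 2173 - 2^12 = 2173 - 4096 = -1923.)

-1923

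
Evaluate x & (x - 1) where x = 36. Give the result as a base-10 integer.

x = 100100 = 36
x - 1 = 100011
AND   = 100000 = 32
(x & (x - 1) clears the lowest set bit of x.)

32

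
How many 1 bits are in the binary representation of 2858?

2858 = 101100101010
Count the 1s: 1 + 1 + 1 + 1 + 1 + 1 = 6

6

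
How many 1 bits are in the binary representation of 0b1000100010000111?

6

n = 1000100010000111
Count the 1s: 1 + 1 + 1 + 1 + 1 + 1 = 6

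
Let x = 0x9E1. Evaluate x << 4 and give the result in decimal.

40464

0x9E1 = 0000100111100001
shift left by 4 → 1001111000010000 = 40464
(equivalently, 2529 × 2^4 = 2529 × 16)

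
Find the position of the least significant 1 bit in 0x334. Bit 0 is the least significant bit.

0x334 = 1100110100
Trailing zeros: 2, so the lowest set bit is bit 2 (value 4).

2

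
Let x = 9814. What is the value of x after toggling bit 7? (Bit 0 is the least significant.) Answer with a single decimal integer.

9942

x = 010011001010110
bit 7 is currently 0; toggle it via x ^ (1 << 7) = x ^ 128
→ 010011011010110 = 9942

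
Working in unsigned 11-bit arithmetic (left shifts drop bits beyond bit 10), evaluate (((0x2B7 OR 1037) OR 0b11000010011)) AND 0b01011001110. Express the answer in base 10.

0x2B7 = 01010110111
1037 = 10000001101
→ OR → 11010111111 = 1727
0b11000010011 = 11000010011
→ OR → 11010111111 = 1727
0b01011001110 = 01011001110
→ AND → 01010001110 = 654

654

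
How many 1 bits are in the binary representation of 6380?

7

6380 = 1100011101100
Count the 1s: 1 + 1 + 1 + 1 + 1 + 1 + 1 = 7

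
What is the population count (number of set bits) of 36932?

4

36932 = 1001000001000100
Count the 1s: 1 + 1 + 1 + 1 = 4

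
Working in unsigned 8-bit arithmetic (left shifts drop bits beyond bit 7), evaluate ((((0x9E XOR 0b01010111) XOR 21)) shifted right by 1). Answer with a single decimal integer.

110

0x9E = 10011110
0b01010111 = 01010111
→ XOR → 11001001 = 201
21 = 00010101
→ XOR → 11011100 = 220
→ shifted right by 1 → 01101110 = 110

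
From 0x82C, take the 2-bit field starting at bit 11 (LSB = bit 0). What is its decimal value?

1

v = 00100000101100
Shift right by 11: 001
Mask low 2 bits: 01 = 1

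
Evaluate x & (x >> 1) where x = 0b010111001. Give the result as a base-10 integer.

x = 10111001 = 185
x>>1 = 01011100
AND  = 00011000 = 24
(x & (x >> 1) has a 1 wherever x has two consecutive 1 bits.)

24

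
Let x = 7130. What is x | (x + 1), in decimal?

7131

x = 1101111011010 = 7130
x + 1 = 1101111011011
OR    = 1101111011011 = 7131
(x | (x + 1) sets the lowest cleared bit.)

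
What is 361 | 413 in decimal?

361 = 101101001
413 = 110011101
 OR → 111111101 = 509

509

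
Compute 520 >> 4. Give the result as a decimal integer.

520 = 1000001000
shift right by 4 → 0000100000 = 32
(equivalently, floor(520 / 16))

32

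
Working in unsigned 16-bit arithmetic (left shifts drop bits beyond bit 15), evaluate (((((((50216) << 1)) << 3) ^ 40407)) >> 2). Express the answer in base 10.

14293

50216 = 1100010000101000
→ << 1 (mod 2^16) → 1000100001010000 = 34896
→ << 3 (mod 2^16) → 0100001010000000 = 17024
40407 = 1001110111010111
→ ^ → 1101111101010111 = 57175
→ >> 2 → 0011011111010101 = 14293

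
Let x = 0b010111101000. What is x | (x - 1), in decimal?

1519

x = 10111101000 = 1512
x - 1 = 10111100111
OR    = 10111101111 = 1519
(x | (x - 1) sets all bits below the lowest set bit.)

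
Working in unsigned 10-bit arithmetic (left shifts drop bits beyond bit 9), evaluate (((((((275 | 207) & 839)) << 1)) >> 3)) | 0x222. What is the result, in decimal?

627

275 = 0100010011
207 = 0011001111
→ | → 0111011111 = 479
839 = 1101000111
→ & → 0101000111 = 327
→ << 1 (mod 2^10) → 1010001110 = 654
→ >> 3 → 0001010001 = 81
0x222 = 1000100010
→ | → 1001110011 = 627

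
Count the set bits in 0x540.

0x540 = 10101000000
Count the 1s: 1 + 1 + 1 = 3

3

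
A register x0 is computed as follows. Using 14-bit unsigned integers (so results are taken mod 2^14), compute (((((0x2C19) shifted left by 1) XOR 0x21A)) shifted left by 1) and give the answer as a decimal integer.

0x2C19 = 10110000011001
→ shifted left by 1 (mod 2^14) → 01100000110010 = 6194
0x21A = 00001000011010
→ XOR → 01101000101000 = 6696
→ shifted left by 1 (mod 2^14) → 11010001010000 = 13392

13392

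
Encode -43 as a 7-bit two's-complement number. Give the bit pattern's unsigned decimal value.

43 in 7 bits: 0101011
Invert: 1010100
Add 1:  1010101 = 85
(Check: 2^7 - 43 = 128 - 43 = 85.)

85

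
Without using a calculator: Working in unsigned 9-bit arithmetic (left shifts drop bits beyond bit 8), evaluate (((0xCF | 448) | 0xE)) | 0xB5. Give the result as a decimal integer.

0xCF = 011001111
448 = 111000000
→ | → 111001111 = 463
0xE = 000001110
→ | → 111001111 = 463
0xB5 = 010110101
→ | → 111111111 = 511

511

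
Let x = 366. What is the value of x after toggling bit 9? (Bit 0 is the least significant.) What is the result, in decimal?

x = 0101101110
bit 9 is currently 0; toggle it via x ^ (1 << 9) = x ^ 512
→ 1101101110 = 878

878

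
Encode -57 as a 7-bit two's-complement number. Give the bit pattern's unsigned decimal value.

71

57 in 7 bits: 0111001
Invert: 1000110
Add 1:  1000111 = 71
(Check: 2^7 - 57 = 128 - 57 = 71.)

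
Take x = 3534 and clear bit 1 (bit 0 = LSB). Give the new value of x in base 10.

x = 0110111001110
bit 1 is currently 1; clear it via x & ~(1 << 1) = x & ~2
→ 0110111001100 = 3532

3532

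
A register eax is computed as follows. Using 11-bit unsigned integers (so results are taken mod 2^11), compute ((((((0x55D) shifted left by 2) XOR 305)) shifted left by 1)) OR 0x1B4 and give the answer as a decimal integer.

446

0x55D = 10101011101
→ shifted left by 2 (mod 2^11) → 10101110100 = 1396
305 = 00100110001
→ XOR → 10001000101 = 1093
→ shifted left by 1 (mod 2^11) → 00010001010 = 138
0x1B4 = 00110110100
→ OR → 00110111110 = 446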